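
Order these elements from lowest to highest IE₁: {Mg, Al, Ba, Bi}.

Removing the outermost electron gets harder across a period and easier down a group.
These span different periods and groups, so the two trends combine.
Al > Ba: both effects reinforce here, so Al is clearly the higher of the two.
Bi > Al: the two effects oppose for this pair; the across-period effect wins (703 vs 578 kJ/mol).
Mg > Bi: period and group pull opposite ways; the down-group shift dominates (738 vs 703 kJ/mol).
Note the exception: Mg has a higher first ionization energy than Al, contrary to the simple trend — Al's single 3p electron is easier to remove than one from Mg's filled 3s².
For reference (kJ/mol): Mg 738, Al 578, Ba 503, Bi 703.
So from lowest to highest: Ba < Al < Bi < Mg.

Ba, Al, Bi, Mg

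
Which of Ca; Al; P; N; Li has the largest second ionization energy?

After 1 electron has been removed, what remains? Ca⁺ still has 1 valence electron; Al⁺ still has 2 valence electrons; P⁺ still has 4 valence electrons; N⁺ still has 4 valence electrons; Li⁺ is the bare [He] core.
Pulling an electron out of a noble-gas core costs far more than removing a remaining valence electron, so Li sits at the high end of IE_2.
Valence configurations: Ca⁺ [Ar]4s¹, Al⁺ [Ne]3s², P⁺ [Ne]3s²3p², N⁺ [He]2s²2p².
The numbers (kJ/mol): Ca 1145, Al 1817, P 1907, N 2856, Li 7298.
Putting it together, IE_2: Ca < Al < P < N < Li.

Li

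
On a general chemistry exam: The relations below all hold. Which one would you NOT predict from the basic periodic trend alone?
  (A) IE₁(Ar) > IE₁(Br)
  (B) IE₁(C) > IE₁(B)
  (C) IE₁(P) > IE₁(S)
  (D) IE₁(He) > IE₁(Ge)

(C)

The general trend: IE₁ increases across a period and decreases down a group.
(A) Ar (period 3, group 18) vs Br (period 4, group 17): the stated order agrees with the simple trend.
(B) C (period 2, group 14) vs B (period 2, group 13): the stated order agrees with the simple trend.
(C) P (period 3, group 15) vs S (period 3, group 16): the stated order contradicts the simple trend.
(D) He (period 1, group 18) vs Ge (period 4, group 14): the stated order agrees with the simple trend.
The exception is (C): S (3p⁴) ionizes more easily than half-filled P (3p³) because the paired 3p electron in S is pushed out by e⁻–e⁻ repulsion.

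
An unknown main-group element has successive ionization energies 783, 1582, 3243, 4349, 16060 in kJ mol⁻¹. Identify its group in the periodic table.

Group 14

Look for the largest jump between consecutive ionization energies: IE5/IE4 ≈ 3.7, far larger than any earlier ratio.
That jump marks the point where a core electron is being removed. So the atom has 4 valence electrons.
A main-group element with 4 valence electrons is in group 14.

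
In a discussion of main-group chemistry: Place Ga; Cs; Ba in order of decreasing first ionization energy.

Ga > Ba > Cs

Ga is in period 4, group 13; Cs is in period 6, group 1; Ba is in period 6, group 2.
Removing the outermost electron gets harder across a period and easier down a group.
These span different periods and groups, so the two trends combine.
Ba > Cs: both are in period 6; the period trend gives Ba the larger value.
Ga > Ba: relative to Ba, both the across-period and down-group shifts push Ga's first ionization energy up.
Approximate values (kJ/mol): Ga 579, Cs 376, Ba 503.
So from highest to lowest: Ga > Ba > Cs.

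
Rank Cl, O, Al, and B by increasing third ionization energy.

Al, B, Cl, O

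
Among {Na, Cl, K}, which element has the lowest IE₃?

Cl

IE_3 is the cost of taking one more electron from the +2 cation: Na²⁺ is already 1 electron into the core; Cl²⁺ still has 5 valence electrons; K²⁺ is already 1 electron into the core.
Core electrons are held far more tightly than valence electrons, so K and Na top the IE_3 order.
The numbers (kJ/mol): Na 6910, Cl 3822, K 4420.
Hence IE_3: Cl < K < Na.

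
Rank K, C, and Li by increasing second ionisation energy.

The second ionization energy removes an electron from the +1 ion. For each element: K⁺ is the bare [Ar] core; C⁺ still has 3 valence electrons; Li⁺ is the bare [He] core.
Breaking into a closed-shell core is much more expensive than removing a leftover valence electron — K and Li have the largest IE_2 here.
Approximate IE_2 values (kJ/mol): K 3052, C 2353, Li 7298.
So the second ionization energies run C < K < Li.

C < K < Li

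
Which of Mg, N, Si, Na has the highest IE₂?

Na

Consider each +1 ion: Mg⁺ still has 1 valence electron; N⁺ still has 4 valence electrons; Si⁺ still has 3 valence electrons; Na⁺ is the bare [Ne] core.
Breaking into a closed-shell core is much more expensive than removing a leftover valence electron — Na has the largest IE_2 here.
Valence configurations: Mg⁺ [Ne]3s¹, N⁺ [He]2s²2p², Si⁺ [Ne]3s²3p¹.
Tabulated IE_2 (kJ/mol): Mg 1451, N 2856, Si 1577, Na 4562.
Hence IE_2: Mg < Si < N < Na.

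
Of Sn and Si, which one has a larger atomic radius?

Si is in period 3, group 14; Sn is in period 5, group 14.
Across a period the added protons contract the valence shell; down a group each new principal shell makes the atom larger.
All are in group 14, so atomic radius increases down the group.
So Sn has the larger atomic radius (Sn > Si).

Sn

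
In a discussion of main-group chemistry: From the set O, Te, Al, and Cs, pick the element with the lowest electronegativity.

Cs

O is in period 2, group 16; Al is in period 3, group 13; Te is in period 5, group 16; Cs is in period 6, group 1.
Smaller atoms with higher effective nuclear charge are more electronegative.
These span different periods and groups, so the two trends combine.
Al > Cs: both effects reinforce here, so Al is clearly the higher of the two.
Te > Al: the two effects oppose for this pair; the across-period effect wins (2.10 vs 1.61).
O > Te: they share group 16; the group trend gives O the larger value.
Approximate values (Pauling): O 3.44, Al 1.61, Te 2.10, Cs 0.79.
The lowest electronegativity among these belongs to Cs.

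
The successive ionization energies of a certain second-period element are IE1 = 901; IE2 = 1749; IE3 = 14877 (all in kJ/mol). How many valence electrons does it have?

Look for the largest jump between consecutive ionization energies: IE3/IE2 ≈ 8.5, far larger than any earlier ratio.
That jump marks the point where a core electron is being removed. So the atom has 2 valence electrons.

2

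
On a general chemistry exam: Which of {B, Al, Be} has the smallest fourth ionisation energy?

Al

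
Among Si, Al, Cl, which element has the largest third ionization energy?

Cl

Consider each +2 ion: Si²⁺ still has 2 valence electrons; Al²⁺ still has 1 valence electron; Cl²⁺ still has 5 valence electrons.
All are still removing valence electrons, so compare the +2 ions as you would atoms: IE_3 generally rises across a period (higher Z_eff) and falls down a group (larger shell), subject to the usual subshell exceptions.
Valence configurations: Si²⁺ [Ne]3s², Al²⁺ [Ne]3s¹, Cl²⁺ [Ne]3s²3p³.
The numbers (kJ/mol): Si 3232, Al 2745, Cl 3822.
Putting it together, IE_3: Al < Si < Cl.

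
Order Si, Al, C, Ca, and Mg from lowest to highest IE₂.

Ca < Mg < Si < Al < C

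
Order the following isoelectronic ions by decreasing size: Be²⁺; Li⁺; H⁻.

H⁻, Li⁺, Be²⁺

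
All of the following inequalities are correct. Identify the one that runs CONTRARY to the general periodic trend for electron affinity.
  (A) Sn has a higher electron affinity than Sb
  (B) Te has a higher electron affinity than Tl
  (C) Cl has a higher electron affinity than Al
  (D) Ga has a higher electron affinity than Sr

The general trend: electron affinity increases across a period and decreases down a group.
(A) Sn (period 5, group 14) vs Sb (period 5, group 15): the stated order contradicts the simple trend.
(B) Te (period 5, group 16) vs Tl (period 6, group 13): the stated order agrees with the simple trend.
(C) Cl (period 3, group 17) vs Al (period 3, group 13): the stated order agrees with the simple trend.
(D) Ga (period 4, group 13) vs Sr (period 5, group 2): the stated order agrees with the simple trend.
The exception is (A): adding an electron to Sb's half-filled 5p³ is unfavourable, so Sn has the more exothermic EA.

(A)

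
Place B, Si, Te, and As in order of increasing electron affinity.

B < As < Si < Te

B is in period 2, group 13; Si is in period 3, group 14; As is in period 4, group 15; Te is in period 5, group 16.
Adding an electron releases more energy for atoms nearer the top right (short of the noble gases).
A diagonal step moves right (one effect) and down (the opposite effect) at once.
As > B: period and group pull opposite ways; the across-period shift dominates (78 vs 27 kJ/mol).
Si > As: period and group pull opposite ways; the down-group shift dominates (134 vs 78 kJ/mol).
Te > Si: period and group pull opposite ways; the across-period shift dominates (190 vs 134 kJ/mol).
For reference (kJ/mol): B 27, Si 134, As 78, Te 190.
So from lowest to highest: B < As < Si < Te.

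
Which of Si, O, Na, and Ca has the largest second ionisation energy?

The second ionization energy removes an electron from the +1 ion. For each element: Si⁺ still has 3 valence electrons; O⁺ still has 5 valence electrons; Na⁺ is the bare [Ne] core; Ca⁺ still has 1 valence electron.
Core electrons are held far more tightly than valence electrons, so Na tops the IE_2 order.
Valence configurations: Si⁺ [Ne]3s²3p¹, O⁺ [He]2s²2p³, Ca⁺ [Ar]4s¹.
Approximate IE_2 values (kJ/mol): Si 1577, O 3388, Na 4562, Ca 1145.
Overall IE_2 order: Ca < Si < O < Na.

Na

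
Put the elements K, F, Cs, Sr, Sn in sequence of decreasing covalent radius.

F is in period 2, group 17; K is in period 4, group 1; Sr is in period 5, group 2; Sn is in period 5, group 14; Cs is in period 6, group 1.
Moving right in a period, electrons are added to the same shell under a stronger nuclear pull, so atoms get smaller; moving down, a new shell is opened and atoms get larger.
Here both period and group differ, so the two effects have to be weighed against each other.
Sn > F: both effects reinforce here, so Sn is clearly the larger of the two.
Sr > Sn: Sr lies to the left of Sn in period 5, so the across-period effect alone puts Sr larger.
K > Sr: the two effects oppose for this pair; the across-period effect wins (196 vs 185 pm).
Cs > K: Cs sits below K in group 1, so the down-group effect alone puts Cs larger.
Approximate values (pm): F 64, K 196, Sr 185, Sn 140, Cs 232.
So from largest to smallest: Cs > K > Sr > Sn > F.

Cs, K, Sr, Sn, F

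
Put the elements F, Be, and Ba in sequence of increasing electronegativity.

Ba < Be < F

Atoms toward the upper right of the periodic table pull bonding electrons most strongly.
Neither a single period nor a single group — weigh both effects.
Be > Ba: they share group 2; the group trend gives Be the larger value.
F > Be: F lies to the right of Be in period 2, so the across-period effect alone puts F higher.
Approximate values (Pauling): Be 1.57, F 3.98, Ba 0.89.
So from lowest to highest: Ba < Be < F.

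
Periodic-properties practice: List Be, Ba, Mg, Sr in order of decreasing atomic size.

Ba, Sr, Mg, Be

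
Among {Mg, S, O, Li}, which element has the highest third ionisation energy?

Li

After 2 electrons have been removed, what remains? Mg²⁺ is the bare [Ne] core; S²⁺ still has 4 valence electrons; O²⁺ still has 4 valence electrons; Li²⁺ is already 1 electron into the core.
Core electrons are held far more tightly than valence electrons, so Mg and Li top the IE_3 order.
Valence configurations: S²⁺ [Ne]3s²3p², O²⁺ [He]2s²2p².
Approximate IE_3 values (kJ/mol): Mg 7733, S 3357, O 5300, Li 11815.
Overall IE_3 order: S < O < Mg < Li.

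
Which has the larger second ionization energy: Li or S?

Li

IE_2 is the cost of taking one more electron from the +1 cation: Li⁺ is the bare [He] core; S⁺ still has 5 valence electrons.
Breaking into a closed-shell core is much more expensive than removing a leftover valence electron — Li has the largest IE_2 here.
The numbers (kJ/mol): Li 7298, S 2252.
Overall IE_2 order: S < Li.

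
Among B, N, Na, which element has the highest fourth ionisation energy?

B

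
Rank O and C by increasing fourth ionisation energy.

C, O

IE_4 is the cost of taking one more electron from the +3 cation: O³⁺ still has 3 valence electrons; C³⁺ still has 1 valence electron.
All are still removing valence electrons, so compare the +3 ions as you would atoms: IE_4 generally rises across a period (higher Z_eff) and falls down a group (larger shell), subject to the usual subshell exceptions.
Valence configurations: O³⁺ [He]2s²2p¹, C³⁺ [He]2s¹.
Approximate IE_4 values (kJ/mol): O 7469, C 6223.
So the fourth ionization energies run C < O.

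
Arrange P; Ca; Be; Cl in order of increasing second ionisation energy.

Ca < Be < P < Cl

After 1 electron has been removed, what remains? P⁺ still has 4 valence electrons; Ca⁺ still has 1 valence electron; Be⁺ still has 1 valence electron; Cl⁺ still has 6 valence electrons.
All are still removing valence electrons, so compare the +1 ions as you would atoms: IE_2 generally rises across a period (higher Z_eff) and falls down a group (larger shell), subject to the usual subshell exceptions.
Valence configurations: P⁺ [Ne]3s²3p², Ca⁺ [Ar]4s¹, Be⁺ [He]2s¹, Cl⁺ [Ne]3s²3p⁴.
Tabulated IE_2 (kJ/mol): P 1907, Ca 1145, Be 1757, Cl 2298.
So the second ionization energies run Ca < Be < P < Cl.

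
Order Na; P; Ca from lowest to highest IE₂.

Ca < P < Na

The second ionization energy removes an electron from the +1 ion. For each element: Na⁺ is the bare [Ne] core; P⁺ still has 4 valence electrons; Ca⁺ still has 1 valence electron.
Pulling an electron out of a noble-gas core costs far more than removing a remaining valence electron, so Na sits at the high end of IE_2.
Valence configurations: P⁺ [Ne]3s²3p², Ca⁺ [Ar]4s¹.
The numbers (kJ/mol): Na 4562, P 1907, Ca 1145.
Hence IE_2: Ca < P < Na.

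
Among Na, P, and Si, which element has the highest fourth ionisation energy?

The fourth ionization energy removes an electron from the +3 ion. For each element: Na³⁺ is already 2 electrons into the core; P³⁺ still has 2 valence electrons; Si³⁺ still has 1 valence electron.
Core electrons are held far more tightly than valence electrons, so Na tops the IE_4 order.
Valence configurations: P³⁺ [Ne]3s², Si³⁺ [Ne]3s¹.
Approximate IE_4 values (kJ/mol): Na 9543, P 4964, Si 4356.
Hence IE_4: Si < P < Na.

Na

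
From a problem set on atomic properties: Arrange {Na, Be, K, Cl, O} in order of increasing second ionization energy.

Be, Cl, K, O, Na

IE_2 is the cost of taking one more electron from the +1 cation: Na⁺ is the bare [Ne] core; Be⁺ still has 1 valence electron; K⁺ is the bare [Ar] core; Cl⁺ still has 6 valence electrons; O⁺ still has 5 valence electrons.
Usually core removal costs more than valence removal, but here the competition is close: a tightly held n=2 valence electron can cost more to remove than an n=3 core electron, so the actual values have to decide it.
Valence configurations: Be⁺ [He]2s¹, Cl⁺ [Ne]3s²3p⁴, O⁺ [He]2s²2p³.
Tabulated IE_2 (kJ/mol): Na 4562, Be 1757, K 3052, Cl 2298, O 3388.
Hence IE_2: Be < Cl < K < O < Na.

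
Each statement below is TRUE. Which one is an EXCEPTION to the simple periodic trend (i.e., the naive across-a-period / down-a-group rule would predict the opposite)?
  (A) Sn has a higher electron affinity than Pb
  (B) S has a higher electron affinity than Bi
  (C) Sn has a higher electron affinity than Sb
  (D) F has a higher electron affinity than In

(C)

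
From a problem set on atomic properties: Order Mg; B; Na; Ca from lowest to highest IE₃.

B < Ca < Na < Mg

Consider each +2 ion: Mg²⁺ is the bare [Ne] core; B²⁺ still has 1 valence electron; Na²⁺ is already 1 electron into the core; Ca²⁺ is the bare [Ar] core.
Core electrons are held far more tightly than valence electrons, so Ca, Na and Mg top the IE_3 order.
The numbers (kJ/mol): Mg 7733, B 3660, Na 6910, Ca 4912.
Putting it together, IE_3: B < Ca < Na < Mg.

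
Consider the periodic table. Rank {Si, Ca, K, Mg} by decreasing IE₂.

K > Si > Mg > Ca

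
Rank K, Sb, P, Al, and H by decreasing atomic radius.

K, Sb, Al, P, H

Across a period the added protons contract the valence shell; down a group each new principal shell makes the atom larger.
Here both period and group differ, so the two effects have to be weighed against each other.
P > H: the two effects oppose for this pair; the down-group effect wins (111 vs 32 pm).
Al > P: Al lies to the left of P in period 3, so the across-period effect alone puts Al larger.
Sb > Al: period and group pull opposite ways; the down-group shift dominates (140 vs 126 pm).
K > Sb: the two effects oppose for this pair; the across-period effect wins (196 vs 140 pm).
Tabulated atomic radius (pm): H 32, Al 126, P 111, K 196, Sb 140.
So from largest to smallest: K > Sb > Al > P > H.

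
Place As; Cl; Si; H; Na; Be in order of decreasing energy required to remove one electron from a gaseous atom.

H is in period 1, group 1; Be is in period 2, group 2; Na is in period 3, group 1; Si is in period 3, group 14; Cl is in period 3, group 17; As is in period 4, group 15.
Across a period the outer electron is held more tightly (higher IE₁); down a group it sits in a higher shell, more shielded, and comes off more easily.
Neither a single period nor a single group — weigh both effects.
Si > Na: both are in period 3; the period trend gives Si the larger value.
Be > Si: period and group pull opposite ways; the down-group shift dominates (900 vs 786 kJ/mol).
As > Be: the two effects oppose for this pair; the across-period effect wins (947 vs 900 kJ/mol).
Cl > As: relative to As, both the across-period and down-group shifts push Cl's first ionization energy up.
H > Cl: the two effects oppose for this pair; the down-group effect wins (1312 vs 1251 kJ/mol).
Approximate values (kJ/mol): H 1312, Be 900, Na 496, Si 786, Cl 1251, As 947.
So from highest to lowest: H > Cl > As > Be > Si > Na.

H, Cl, As, Be, Si, Na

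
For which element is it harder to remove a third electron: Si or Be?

Be

IE_3 is the cost of taking one more electron from the +2 cation: Si²⁺ still has 2 valence electrons; Be²⁺ is the bare [He] core.
Breaking into a closed-shell core is much more expensive than removing a leftover valence electron — Be has the largest IE_3 here.
Tabulated IE_3 (kJ/mol): Si 3232, Be 14849.
Hence IE_3: Si < Be.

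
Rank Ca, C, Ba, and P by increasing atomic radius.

C is in period 2, group 14; P is in period 3, group 15; Ca is in period 4, group 2; Ba is in period 6, group 2.
Across a period the added protons contract the valence shell; down a group each new principal shell makes the atom larger.
Here both period and group differ, so the two effects have to be weighed against each other.
P > C: the two effects oppose for this pair; the down-group effect wins (111 vs 75 pm).
Ca > P: relative to P, both the across-period and down-group shifts push Ca's atomic radius up.
Ba > Ca: they share group 2; the group trend gives Ba the larger value.
Approximate values (pm): C 75, P 111, Ca 171, Ba 196.
So from smallest to largest: C < P < Ca < Ba.

C, P, Ca, Ba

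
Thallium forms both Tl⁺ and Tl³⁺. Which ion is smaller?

Both ions have Z = 81 protons, but Tl³⁺ has lost more electrons, so its remaining electrons feel a larger effective nuclear charge per electron and are pulled in more tightly.
Higher positive charge → smaller ion, so Tl⁺ > Tl³⁺.

Tl³⁺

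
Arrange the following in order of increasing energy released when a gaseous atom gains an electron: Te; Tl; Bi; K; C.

Tl, K, Bi, C, Te

Atoms with high Z_eff and room in the valence shell (especially the halogens) have the most exothermic electron affinities.
These span different periods and groups, so the two trends combine.
K > Tl: period and group pull opposite ways; the down-group shift dominates (48 vs 19 kJ/mol).
Bi > K: period and group pull opposite ways; the across-period shift dominates (91 vs 48 kJ/mol).
C > Bi: period and group pull opposite ways; the down-group shift dominates (122 vs 91 kJ/mol).
Te > C: period and group pull opposite ways; the across-period shift dominates (190 vs 122 kJ/mol).
Tabulated electron affinity (kJ/mol): C 122, K 48, Te 190, Tl 19, Bi 91.
So from lowest to highest: Tl < K < Bi < C < Te.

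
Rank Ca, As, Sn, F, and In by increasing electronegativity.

F is in period 2, group 17; Ca is in period 4, group 2; As is in period 4, group 15; In is in period 5, group 13; Sn is in period 5, group 14.
Electronegativity increases across a period and decreases down a group, tracking effective nuclear charge and atomic size.
Here both period and group differ, so the two effects have to be weighed against each other.
In > Ca: period and group pull opposite ways; the across-period shift dominates (1.78 vs 1.00).
Sn > In: Sn lies to the right of In in period 5, so the across-period effect alone puts Sn higher.
As > Sn: relative to Sn, both the across-period and down-group shifts push As's electronegativity up.
F > As: both effects reinforce here, so F is clearly the higher of the two.
For reference (Pauling): F 3.98, Ca 1.00, As 2.18, In 1.78, Sn 1.96.
So from lowest to highest: Ca < In < Sn < As < F.

Ca < In < Sn < As < F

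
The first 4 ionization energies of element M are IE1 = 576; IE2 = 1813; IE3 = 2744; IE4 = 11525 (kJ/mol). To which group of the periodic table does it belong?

Group 13

Look for the largest jump between consecutive ionization energies: IE4/IE3 ≈ 4.2, far larger than any earlier ratio.
That jump marks the point where a core electron is being removed. So the atom has 3 valence electrons.
A main-group element with 3 valence electrons is in group 13.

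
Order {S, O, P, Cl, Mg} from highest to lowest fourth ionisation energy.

IE_4 is the cost of taking one more electron from the +3 cation: S³⁺ still has 3 valence electrons; O³⁺ still has 3 valence electrons; P³⁺ still has 2 valence electrons; Cl³⁺ still has 4 valence electrons; Mg³⁺ is already 1 electron into the core.
Breaking into a closed-shell core is much more expensive than removing a leftover valence electron — Mg has the largest IE_4 here.
Valence configurations: S³⁺ [Ne]3s²3p¹, O³⁺ [He]2s²2p¹, P³⁺ [Ne]3s², Cl³⁺ [Ne]3s²3p².
S³⁺ loses a lone 3p electron whereas P³⁺ must break into a filled 3s² pair, so IE_4(P) > IE_4(S) even though S has the higher nuclear charge.
Approximate IE_4 values (kJ/mol): S 4556, O 7469, P 4964, Cl 5159, Mg 10543.
Putting it together, IE_4: S < P < Cl < O < Mg.

Mg > O > Cl > P > S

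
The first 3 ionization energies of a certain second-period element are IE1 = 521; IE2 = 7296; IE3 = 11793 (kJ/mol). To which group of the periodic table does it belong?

Group 1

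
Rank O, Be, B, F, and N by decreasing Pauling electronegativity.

F, O, N, B, Be

Be is in period 2, group 2; B is in period 2, group 13; N is in period 2, group 15; O is in period 2, group 16; F is in period 2, group 17.
Atoms toward the upper right of the periodic table pull bonding electrons most strongly.
All lie in period 2, so electronegativity increases left to right.
So from highest to lowest: F > O > N > B > Be.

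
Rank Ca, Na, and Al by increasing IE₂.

Ca, Al, Na

Consider each +1 ion: Ca⁺ still has 1 valence electron; Na⁺ is the bare [Ne] core; Al⁺ still has 2 valence electrons.
Breaking into a closed-shell core is much more expensive than removing a leftover valence electron — Na has the largest IE_2 here.
Valence configurations: Ca⁺ [Ar]4s¹, Al⁺ [Ne]3s².
Tabulated IE_2 (kJ/mol): Ca 1145, Na 4562, Al 1817.
Overall IE_2 order: Ca < Al < Na.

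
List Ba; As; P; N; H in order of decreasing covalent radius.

Ba > As > P > N > H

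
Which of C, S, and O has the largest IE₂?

O

Consider each +1 ion: C⁺ still has 3 valence electrons; S⁺ still has 5 valence electrons; O⁺ still has 5 valence electrons.
All are still removing valence electrons, so compare the +1 ions as you would atoms: IE_2 generally rises across a period (higher Z_eff) and falls down a group (larger shell), subject to the usual subshell exceptions.
Valence configurations: C⁺ [He]2s²2p¹, S⁺ [Ne]3s²3p³, O⁺ [He]2s²2p³.
Tabulated IE_2 (kJ/mol): C 2353, S 2252, O 3388.
So the second ionization energies run S < C < O.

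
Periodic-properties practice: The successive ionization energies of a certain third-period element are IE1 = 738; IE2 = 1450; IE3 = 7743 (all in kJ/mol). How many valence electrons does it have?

2

Look for the largest jump between consecutive ionization energies: IE3/IE2 ≈ 5.3, far larger than any earlier ratio.
That jump marks the point where a core electron is being removed. So the atom has 2 valence electrons.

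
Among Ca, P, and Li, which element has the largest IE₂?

Li

The second ionization energy removes an electron from the +1 ion. For each element: Ca⁺ still has 1 valence electron; P⁺ still has 4 valence electrons; Li⁺ is the bare [He] core.
Breaking into a closed-shell core is much more expensive than removing a leftover valence electron — Li has the largest IE_2 here.
Valence configurations: Ca⁺ [Ar]4s¹, P⁺ [Ne]3s²3p².
Tabulated IE_2 (kJ/mol): Ca 1145, P 1907, Li 7298.
Putting it together, IE_2: Ca < P < Li.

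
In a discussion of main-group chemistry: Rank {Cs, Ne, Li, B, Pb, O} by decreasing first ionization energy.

Across a period the outer electron is held more tightly (higher IE₁); down a group it sits in a higher shell, more shielded, and comes off more easily.
Neither a single period nor a single group — weigh both effects.
Li > Cs: Li sits above Cs in group 1, so the down-group effect alone puts Li higher.
Pb > Li: period and group pull opposite ways; the across-period shift dominates (716 vs 520 kJ/mol).
B > Pb: period and group pull opposite ways; the down-group shift dominates (801 vs 716 kJ/mol).
O > B: O lies to the right of B in period 2, so the across-period effect alone puts O higher.
Ne > O: both are in period 2; the period trend gives Ne the larger value.
Approximate values (kJ/mol): Li 520, B 801, O 1314, Ne 2081, Cs 376, Pb 716.
So from highest to lowest: Ne > O > B > Pb > Li > Cs.

Ne > O > B > Pb > Li > Cs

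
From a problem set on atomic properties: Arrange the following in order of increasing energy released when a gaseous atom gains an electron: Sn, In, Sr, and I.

Sr, In, Sn, I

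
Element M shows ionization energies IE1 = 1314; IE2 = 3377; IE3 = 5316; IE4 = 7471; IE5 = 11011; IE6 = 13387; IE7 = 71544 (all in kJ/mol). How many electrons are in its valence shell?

6

Look for the largest jump between consecutive ionization energies: IE7/IE6 ≈ 5.3, far larger than any earlier ratio.
That jump marks the point where a core electron is being removed. So the atom has 6 valence electrons.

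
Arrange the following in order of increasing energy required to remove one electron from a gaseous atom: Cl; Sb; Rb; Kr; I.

Cl is in period 3, group 17; Kr is in period 4, group 18; Rb is in period 5, group 1; Sb is in period 5, group 15; I is in period 5, group 17.
Removing the outermost electron gets harder across a period and easier down a group.
These span different periods and groups, so the two trends combine.
Sb > Rb: both are in period 5; the period trend gives Sb the larger value.
I > Sb: both are in period 5; the period trend gives I the larger value.
Cl > I: they share group 17; the group trend gives Cl the larger value.
Kr > Cl: the two effects oppose for this pair; the across-period effect wins (1351 vs 1251 kJ/mol).
Tabulated first ionization energy (kJ/mol): Cl 1251, Kr 1351, Rb 403, Sb 831, I 1008.
So from lowest to highest: Rb < Sb < I < Cl < Kr.

Rb < Sb < I < Cl < Kr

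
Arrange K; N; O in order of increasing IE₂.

IE_2 is the cost of taking one more electron from the +1 cation: K⁺ is the bare [Ar] core; N⁺ still has 4 valence electrons; O⁺ still has 5 valence electrons.
Usually core removal costs more than valence removal, but here the competition is close: a tightly held n=2 valence electron can cost more to remove than an n=3 core electron, so the actual values have to decide it.
Valence configurations: N⁺ [He]2s²2p², O⁺ [He]2s²2p³.
The numbers (kJ/mol): K 3052, N 2856, O 3388.
Putting it together, IE_2: N < K < O.

N < K < O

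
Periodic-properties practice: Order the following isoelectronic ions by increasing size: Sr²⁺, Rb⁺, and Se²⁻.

Sr²⁺, Rb⁺, Se²⁻

All of these have 36 electrons, so size is governed by nuclear charge alone: the more protons, the stronger the pull on the same electron cloud, and the smaller the ion.
Nuclear charges: Sr²⁺ (Z=38), Rb⁺ (Z=37), Se²⁻ (Z=34).
Smallest to largest: Sr²⁺ < Rb⁺ < Se²⁻.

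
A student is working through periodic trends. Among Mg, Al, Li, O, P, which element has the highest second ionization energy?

Consider each +1 ion: Mg⁺ still has 1 valence electron; Al⁺ still has 2 valence electrons; Li⁺ is the bare [He] core; O⁺ still has 5 valence electrons; P⁺ still has 4 valence electrons.
Breaking into a closed-shell core is much more expensive than removing a leftover valence electron — Li has the largest IE_2 here.
Valence configurations: Mg⁺ [Ne]3s¹, Al⁺ [Ne]3s², O⁺ [He]2s²2p³, P⁺ [Ne]3s²3p².
Tabulated IE_2 (kJ/mol): Mg 1451, Al 1817, Li 7298, O 3388, P 1907.
Hence IE_2: Mg < Al < P < O < Li.

Li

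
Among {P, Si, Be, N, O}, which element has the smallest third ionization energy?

P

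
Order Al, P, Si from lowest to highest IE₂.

Si < Al < P

After 1 electron has been removed, what remains? Al⁺ still has 2 valence electrons; P⁺ still has 4 valence electrons; Si⁺ still has 3 valence electrons.
All are still removing valence electrons, so compare the +1 ions as you would atoms: IE_2 generally rises across a period (higher Z_eff) and falls down a group (larger shell), subject to the usual subshell exceptions.
Valence configurations: Al⁺ [Ne]3s², P⁺ [Ne]3s²3p², Si⁺ [Ne]3s²3p¹.
Si⁺ loses a lone 3p electron whereas Al⁺ must break into a filled 3s² pair, so IE_2(Al) > IE_2(Si) even though Si has the higher nuclear charge.
Tabulated IE_2 (kJ/mol): Al 1817, P 1907, Si 1577.
So the second ionization energies run Si < Al < P.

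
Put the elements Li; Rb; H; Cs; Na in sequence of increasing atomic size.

H < Li < Na < Rb < Cs

H is in period 1, group 1; Li is in period 2, group 1; Na is in period 3, group 1; Rb is in period 5, group 1; Cs is in period 6, group 1.
Across a period the added protons contract the valence shell; down a group each new principal shell makes the atom larger.
All are in group 1, so atomic radius increases down the group.
So from smallest to largest: H < Li < Na < Rb < Cs.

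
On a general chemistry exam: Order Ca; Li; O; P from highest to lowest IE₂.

Li > O > P > Ca

After 1 electron has been removed, what remains? Ca⁺ still has 1 valence electron; Li⁺ is the bare [He] core; O⁺ still has 5 valence electrons; P⁺ still has 4 valence electrons.
Core electrons are held far more tightly than valence electrons, so Li tops the IE_2 order.
Valence configurations: Ca⁺ [Ar]4s¹, O⁺ [He]2s²2p³, P⁺ [Ne]3s²3p².
The numbers (kJ/mol): Ca 1145, Li 7298, O 3388, P 1907.
Hence IE_2: Ca < P < O < Li.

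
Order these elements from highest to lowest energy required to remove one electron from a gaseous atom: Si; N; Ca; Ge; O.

Across a period the outer electron is held more tightly (higher IE₁); down a group it sits in a higher shell, more shielded, and comes off more easily.
These span different periods and groups, so the two trends combine.
Ge > Ca: both are in period 4; the period trend gives Ge the larger value.
Si > Ge: they share group 14; the group trend gives Si the larger value.
O > Si: both effects reinforce here, so O is clearly the higher of the two.
N > O: this pair runs against the simple trend — see the exception note.
Note the exception: N has a higher first ionization energy than O, contrary to the simple trend — pairing an electron in O's 2p⁴ costs repulsion energy, so O ionizes more easily than half-filled N (2p³).
Tabulated first ionization energy (kJ/mol): N 1402, O 1314, Si 786, Ca 590, Ge 762.
So from highest to lowest: N > O > Si > Ge > Ca.

N > O > Si > Ge > Ca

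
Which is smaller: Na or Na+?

Na+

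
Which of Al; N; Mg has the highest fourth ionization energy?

Al

Consider each +3 ion: Al³⁺ is the bare [Ne] core; N³⁺ still has 2 valence electrons; Mg³⁺ is already 1 electron into the core.
Pulling an electron out of a noble-gas core costs far more than removing a remaining valence electron, so Mg and Al sit at the high end of IE_4.
The numbers (kJ/mol): Al 11577, N 7475, Mg 10543.
Overall IE_4 order: N < Mg < Al.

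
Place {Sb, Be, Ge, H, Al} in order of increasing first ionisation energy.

Al, Ge, Sb, Be, H

H is in period 1, group 1; Be is in period 2, group 2; Al is in period 3, group 13; Ge is in period 4, group 14; Sb is in period 5, group 15.
Removing the outermost electron gets harder across a period and easier down a group.
These sit on a diagonal, where the across-period and down-group effects partly cancel.
Ge > Al: period and group pull opposite ways; the across-period shift dominates (762 vs 578 kJ/mol).
Sb > Ge: period and group pull opposite ways; the across-period shift dominates (831 vs 762 kJ/mol).
Be > Sb: period and group pull opposite ways; the down-group shift dominates (900 vs 831 kJ/mol).
H > Be: period and group pull opposite ways; the down-group shift dominates (1312 vs 900 kJ/mol).
For reference (kJ/mol): H 1312, Be 900, Al 578, Ge 762, Sb 831.
So from lowest to highest: Al < Ge < Sb < Be < H.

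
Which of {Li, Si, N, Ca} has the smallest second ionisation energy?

Consider each +1 ion: Li⁺ is the bare [He] core; Si⁺ still has 3 valence electrons; N⁺ still has 4 valence electrons; Ca⁺ still has 1 valence electron.
Core electrons are held far more tightly than valence electrons, so Li tops the IE_2 order.
Valence configurations: Si⁺ [Ne]3s²3p¹, N⁺ [He]2s²2p², Ca⁺ [Ar]4s¹.
Approximate IE_2 values (kJ/mol): Li 7298, Si 1577, N 2856, Ca 1145.
Putting it together, IE_2: Ca < Si < N < Li.

Ca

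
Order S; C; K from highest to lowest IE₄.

Consider each +3 ion: S³⁺ still has 3 valence electrons; C³⁺ still has 1 valence electron; K³⁺ is already 2 electrons into the core.
Usually core removal costs more than valence removal, but here the competition is close: a tightly held n=2 valence electron can cost more to remove than an n=3 core electron, so the actual values have to decide it.
Valence configurations: S³⁺ [Ne]3s²3p¹, C³⁺ [He]2s¹.
Approximate IE_4 values (kJ/mol): S 4556, C 6223, K 5877.
So the fourth ionization energies run S < K < C.

C > K > S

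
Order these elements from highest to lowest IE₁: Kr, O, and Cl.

O is in period 2, group 16; Cl is in period 3, group 17; Kr is in period 4, group 18.
IE₁ increases left→right with effective nuclear charge and decreases top→bottom as the valence shell moves farther out.
These sit on a diagonal, where the across-period and down-group effects partly cancel.
O > Cl: period and group pull opposite ways; the down-group shift dominates (1314 vs 1251 kJ/mol).
Kr > O: the two effects oppose for this pair; the across-period effect wins (1351 vs 1314 kJ/mol).
For reference (kJ/mol): O 1314, Cl 1251, Kr 1351.
So from highest to lowest: Kr > O > Cl.

Kr, O, Cl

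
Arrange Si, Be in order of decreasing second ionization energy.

Consider each +1 ion: Si⁺ still has 3 valence electrons; Be⁺ still has 1 valence electron.
All are still removing valence electrons, so compare the +1 ions as you would atoms: IE_2 generally rises across a period (higher Z_eff) and falls down a group (larger shell), subject to the usual subshell exceptions.
Valence configurations: Si⁺ [Ne]3s²3p¹, Be⁺ [He]2s¹.
Tabulated IE_2 (kJ/mol): Si 1577, Be 1757.
Overall IE_2 order: Si < Be.

Be > Si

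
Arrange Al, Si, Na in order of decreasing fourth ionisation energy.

Consider each +3 ion: Al³⁺ is the bare [Ne] core; Si³⁺ still has 1 valence electron; Na³⁺ is already 2 electrons into the core.
Breaking into a closed-shell core is much more expensive than removing a leftover valence electron — Na and Al have the largest IE_4 here.
Tabulated IE_4 (kJ/mol): Al 11577, Si 4356, Na 9543.
So the fourth ionization energies run Si < Na < Al.

Al > Na > Si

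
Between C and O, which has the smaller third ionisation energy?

After 2 electrons have been removed, what remains? C²⁺ still has 2 valence electrons; O²⁺ still has 4 valence electrons.
All are still removing valence electrons, so compare the +2 ions as you would atoms: IE_3 generally rises across a period (higher Z_eff) and falls down a group (larger shell), subject to the usual subshell exceptions.
Valence configurations: C²⁺ [He]2s², O²⁺ [He]2s²2p².
Approximate IE_3 values (kJ/mol): C 4620, O 5300.
Overall IE_3 order: C < O.

C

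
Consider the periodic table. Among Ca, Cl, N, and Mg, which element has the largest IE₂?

N

IE_2 is the cost of taking one more electron from the +1 cation: Ca⁺ still has 1 valence electron; Cl⁺ still has 6 valence electrons; N⁺ still has 4 valence electrons; Mg⁺ still has 1 valence electron.
All are still removing valence electrons, so compare the +1 ions as you would atoms: IE_2 generally rises across a period (higher Z_eff) and falls down a group (larger shell), subject to the usual subshell exceptions.
Valence configurations: Ca⁺ [Ar]4s¹, Cl⁺ [Ne]3s²3p⁴, N⁺ [He]2s²2p², Mg⁺ [Ne]3s¹.
Approximate IE_2 values (kJ/mol): Ca 1145, Cl 2298, N 2856, Mg 1451.
So the second ionization energies run Ca < Mg < Cl < N.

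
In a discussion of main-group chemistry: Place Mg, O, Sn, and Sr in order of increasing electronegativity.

O is in period 2, group 16; Mg is in period 3, group 2; Sr is in period 5, group 2; Sn is in period 5, group 14.
Atoms toward the upper right of the periodic table pull bonding electrons most strongly.
These span different periods and groups, so the two trends combine.
Mg > Sr: they share group 2; the group trend gives Mg the larger value.
Sn > Mg: period and group pull opposite ways; the across-period shift dominates (1.96 vs 1.31).
O > Sn: both effects reinforce here, so O is clearly the higher of the two.
Tabulated electronegativity (Pauling): O 3.44, Mg 1.31, Sr 0.95, Sn 1.96.
So from lowest to highest: Sr < Mg < Sn < O.

Sr < Mg < Sn < O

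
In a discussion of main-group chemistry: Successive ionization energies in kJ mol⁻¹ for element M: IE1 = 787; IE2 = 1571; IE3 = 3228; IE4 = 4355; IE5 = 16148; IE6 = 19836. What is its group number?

Group 14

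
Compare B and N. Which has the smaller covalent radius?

B is in period 2, group 13; N is in period 2, group 15.
Radius decreases left→right (rising Z_eff, same n) and increases top→bottom (higher n).
All lie in period 2, so atomic radius increases right to left.
So N has the smaller covalent radius (N < B).

N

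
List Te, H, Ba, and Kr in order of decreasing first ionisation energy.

Kr > H > Te > Ba

Removing the outermost electron gets harder across a period and easier down a group.
These span different periods and groups, so the two trends combine.
Te > Ba: both effects reinforce here, so Te is clearly the higher of the two.
H > Te: period and group pull opposite ways; the down-group shift dominates (1312 vs 869 kJ/mol).
Kr > H: the two effects oppose for this pair; the across-period effect wins (1351 vs 1312 kJ/mol).
For reference (kJ/mol): H 1312, Kr 1351, Te 869, Ba 503.
So from highest to lowest: Kr > H > Te > Ba.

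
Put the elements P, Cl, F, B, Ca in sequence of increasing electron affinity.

Ca, B, P, F, Cl

Electron affinity generally becomes more exothermic across a period toward the halogens and less exothermic down a group.
Neither a single period nor a single group — weigh both effects.
B > Ca: relative to Ca, both the across-period and down-group shifts push B's electron affinity up.
P > B: period and group pull opposite ways; the across-period shift dominates (72 vs 27 kJ/mol).
F > P: relative to P, both the across-period and down-group shifts push F's electron affinity up.
Cl > F: this pair runs against the simple trend — see the exception note.
Note the exception: Cl has a higher electron affinity than F, contrary to the simple trend — F's small 2p subshell makes the incoming electron feel strong e⁻–e⁻ repulsion, so Cl actually releases more energy on gaining an electron.
Approximate values (kJ/mol): B 27, F 328, P 72, Cl 349, Ca 2.
So from lowest to highest: Ca < B < P < F < Cl.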